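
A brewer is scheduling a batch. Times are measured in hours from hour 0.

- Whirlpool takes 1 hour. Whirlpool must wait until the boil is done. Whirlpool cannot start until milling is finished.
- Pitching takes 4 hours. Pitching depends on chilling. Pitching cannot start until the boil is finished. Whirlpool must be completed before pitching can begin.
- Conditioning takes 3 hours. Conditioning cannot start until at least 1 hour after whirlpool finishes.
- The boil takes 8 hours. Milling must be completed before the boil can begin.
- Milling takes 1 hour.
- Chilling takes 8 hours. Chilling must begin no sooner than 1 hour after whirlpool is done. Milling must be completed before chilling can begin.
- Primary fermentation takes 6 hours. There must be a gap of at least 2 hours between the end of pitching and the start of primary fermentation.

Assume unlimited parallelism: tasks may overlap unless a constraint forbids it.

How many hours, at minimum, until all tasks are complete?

Milling has no prerequisites, so it starts at hour 0 and finishes at hour 1.
The boil cannot begin until milling (finishes hour 1). It runs from hour 1 to 1 + 8 = hour 9.
Whirlpool cannot start until the boil (finishes hour 9); milling (finishes hour 1). The controlling bound is hour 9, so whirlpool finishes at 9 + 1 = hour 10.
Conditioning cannot begin until whirlpool (finishes hour 10, plus 1-hour gap → hour 11). It runs from hour 11 to 11 + 3 = hour 14.
Chilling needs all of whirlpool (finishes hour 10, plus 1-hour gap → hour 11); milling (finishes hour 1). That puts its earliest start at hour 11; it finishes at 11 + 8 = hour 19.
Pitching needs all of chilling (finishes hour 19); the boil (finishes hour 9); whirlpool (finishes hour 10). That puts its earliest start at hour 19; it finishes at 19 + 4 = hour 23.
Primary fermentation cannot begin until pitching (finishes hour 23, plus 2-hour gap → hour 25). It runs from hour 25 to 25 + 6 = hour 31.
All tasks are finished once the last one completes. Finish times: Milling at 1, The boil at 9, Whirlpool at 10, Chilling at 19, Pitching at 23, Primary fermentation at 31, Conditioning at 14. The latest is hour 31.

31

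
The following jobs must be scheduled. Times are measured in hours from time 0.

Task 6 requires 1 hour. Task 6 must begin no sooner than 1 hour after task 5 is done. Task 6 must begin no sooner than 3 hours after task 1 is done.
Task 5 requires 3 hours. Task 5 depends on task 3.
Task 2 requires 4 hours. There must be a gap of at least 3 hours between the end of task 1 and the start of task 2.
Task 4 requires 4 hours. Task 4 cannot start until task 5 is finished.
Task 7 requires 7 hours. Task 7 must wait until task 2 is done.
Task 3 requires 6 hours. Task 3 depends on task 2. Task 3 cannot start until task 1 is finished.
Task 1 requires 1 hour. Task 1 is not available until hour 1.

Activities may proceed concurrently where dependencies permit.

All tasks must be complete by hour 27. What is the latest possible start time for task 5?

20

Nothing follows task 4; the deadline of hour 27 is its only limit. It must start by 27 − 4 = hour 23.
Task 6 has no dependents, so it just needs to finish by hour 27. Starting by 27 − 1 = hour 26 achieves that.
For task 5: task 4 (must start by hour 23); task 6 (must start by hour 26, minus 1-hour gap → hour 25). The most restrictive is hour 23; with a 3-hour duration, task 5 must start by hour 20.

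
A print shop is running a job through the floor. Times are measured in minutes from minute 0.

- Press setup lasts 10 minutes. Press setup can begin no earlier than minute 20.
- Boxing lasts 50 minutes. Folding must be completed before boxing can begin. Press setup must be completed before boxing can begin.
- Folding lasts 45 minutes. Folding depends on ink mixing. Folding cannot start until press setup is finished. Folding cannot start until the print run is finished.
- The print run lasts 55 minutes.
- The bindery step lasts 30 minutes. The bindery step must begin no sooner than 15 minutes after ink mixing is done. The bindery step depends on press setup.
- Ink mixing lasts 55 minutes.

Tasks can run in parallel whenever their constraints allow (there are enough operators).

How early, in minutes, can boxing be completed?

150

The print run can start immediately at minute 0; it finishes at minute 55.
Press setup cannot begin until its own release at minute 20. It runs from minute 20 to 20 + 10 = minute 30.
Ink mixing can start immediately at minute 0; it finishes at minute 55.
Folding needs all of ink mixing (finishes minute 55); press setup (finishes minute 30); the print run (finishes minute 55). That puts its earliest start at minute 55; it finishes at 55 + 45 = minute 100.
For boxing: folding (finishes minute 100); press setup (finishes minute 30). Taking the maximum gives a start of minute 100, and it finishes at 100 + 50 = minute 150.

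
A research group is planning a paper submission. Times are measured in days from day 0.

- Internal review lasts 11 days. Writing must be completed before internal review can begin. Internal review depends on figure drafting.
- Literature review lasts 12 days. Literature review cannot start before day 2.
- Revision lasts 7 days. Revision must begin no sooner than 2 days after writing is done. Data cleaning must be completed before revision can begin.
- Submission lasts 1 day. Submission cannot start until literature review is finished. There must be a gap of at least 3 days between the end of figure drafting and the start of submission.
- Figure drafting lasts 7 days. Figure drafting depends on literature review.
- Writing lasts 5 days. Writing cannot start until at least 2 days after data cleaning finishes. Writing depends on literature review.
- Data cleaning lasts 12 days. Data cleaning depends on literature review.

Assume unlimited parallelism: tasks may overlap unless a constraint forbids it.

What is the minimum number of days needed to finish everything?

After its own release at day 2, literature review can start at day 2 and finishes at day 14.
After literature review (finishes day 14), figure drafting can start at day 14 and finishes at day 21.
Submission has to wait for literature review (finishes day 14); figure drafting (finishes day 21, plus 3-day gap → day 24). The latest of these is day 24, so submission runs day 24 to 24 + 1 = day 25.
Data cleaning waits on literature review (finishes day 14), so it starts at day 14 and finishes at 14 + 12 = day 26.
Writing has to wait for data cleaning (finishes day 26, plus 2-day gap → day 28); literature review (finishes day 14). The latest of these is day 28, so writing runs day 28 to 28 + 5 = day 33.
For revision: writing (finishes day 33, plus 2-day gap → day 35); data cleaning (finishes day 26). Taking the maximum gives a start of day 35, and it finishes at 35 + 7 = day 42.
Internal review has to wait for writing (finishes day 33); figure drafting (finishes day 21). The latest of these is day 33, so internal review runs day 33 to 33 + 11 = day 44.
All tasks are finished once the last one completes. Finish times: Literature review at 14, Data cleaning at 26, Figure drafting at 21, Writing at 33, Internal review at 44, Revision at 42, Submission at 25. The latest is day 44.

44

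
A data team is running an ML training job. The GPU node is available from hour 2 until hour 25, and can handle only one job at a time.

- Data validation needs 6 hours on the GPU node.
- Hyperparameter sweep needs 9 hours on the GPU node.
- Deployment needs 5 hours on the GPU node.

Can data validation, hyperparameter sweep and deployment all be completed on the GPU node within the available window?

The GPU node window is 25 − 2 = 23 hours.
Running back to back, the jobs need 6 + 9 + 5 = 20 hours on the GPU node.
Since 20 ≤ 23, they fit within the window.

Yes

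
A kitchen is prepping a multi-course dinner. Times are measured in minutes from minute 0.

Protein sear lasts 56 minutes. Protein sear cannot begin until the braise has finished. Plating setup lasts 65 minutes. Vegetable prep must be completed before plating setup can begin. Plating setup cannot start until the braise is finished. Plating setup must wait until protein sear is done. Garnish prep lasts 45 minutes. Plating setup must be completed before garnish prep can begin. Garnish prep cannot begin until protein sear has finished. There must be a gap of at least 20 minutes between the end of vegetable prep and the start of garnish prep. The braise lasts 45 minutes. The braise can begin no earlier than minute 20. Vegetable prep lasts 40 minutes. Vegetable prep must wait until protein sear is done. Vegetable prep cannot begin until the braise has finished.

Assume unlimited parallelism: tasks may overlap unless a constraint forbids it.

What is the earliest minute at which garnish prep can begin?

226

After its own release at minute 20, the braise can start at minute 20 and finishes at minute 65.
Protein sear waits on the braise (finishes minute 65), so it starts at minute 65 and finishes at 65 + 56 = minute 121.
Vegetable prep cannot start until protein sear (finishes minute 121); the braise (finishes minute 65). The controlling bound is minute 121, so vegetable prep finishes at 121 + 40 = minute 161.
Plating setup has to wait for vegetable prep (finishes minute 161); the braise (finishes minute 65); protein sear (finishes minute 121). The latest of these is minute 161, so plating setup runs minute 161 to 161 + 65 = minute 226.
Garnish prep waits on plating setup (finishes minute 226); protein sear (finishes minute 121); vegetable prep (finishes minute 161, plus 20-minute gap → minute 181). The latest of these is minute 226, which is the earliest garnish prep can start.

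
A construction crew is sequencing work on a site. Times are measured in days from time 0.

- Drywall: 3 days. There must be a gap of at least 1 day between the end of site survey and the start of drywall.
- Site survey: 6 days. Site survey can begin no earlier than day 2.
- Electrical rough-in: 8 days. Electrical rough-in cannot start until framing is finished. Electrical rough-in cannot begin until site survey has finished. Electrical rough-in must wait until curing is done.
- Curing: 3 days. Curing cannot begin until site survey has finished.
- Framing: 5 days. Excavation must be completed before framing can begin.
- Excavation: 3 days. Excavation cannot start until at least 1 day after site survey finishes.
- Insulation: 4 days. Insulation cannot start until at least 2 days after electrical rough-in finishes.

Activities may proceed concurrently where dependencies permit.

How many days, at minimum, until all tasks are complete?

After its own release at day 2, site survey can start at day 2 and finishes at day 8.
Drywall waits on site survey (finishes day 8, plus 1-day gap → day 9), so it starts at day 9 and finishes at 9 + 3 = day 12.
Curing cannot begin until site survey (finishes day 8). It runs from day 8 to 8 + 3 = day 11.
After site survey (finishes day 8, plus 1-day gap → day 9), excavation can start at day 9 and finishes at day 12.
Framing waits on excavation (finishes day 12), so it starts at day 12 and finishes at 12 + 5 = day 17.
Electrical rough-in has to wait for framing (finishes day 17); site survey (finishes day 8); curing (finishes day 11). The latest of these is day 17, so electrical rough-in runs day 17 to 17 + 8 = day 25.
Insulation waits on electrical rough-in (finishes day 25, plus 2-day gap → day 27), so it starts at day 27 and finishes at 27 + 4 = day 31.
All tasks are finished once the last one completes. Finish times: Site survey at 8, Excavation at 12, Curing at 11, Framing at 17, Electrical rough-in at 25, Insulation at 31, Drywall at 12. The latest is day 31.

31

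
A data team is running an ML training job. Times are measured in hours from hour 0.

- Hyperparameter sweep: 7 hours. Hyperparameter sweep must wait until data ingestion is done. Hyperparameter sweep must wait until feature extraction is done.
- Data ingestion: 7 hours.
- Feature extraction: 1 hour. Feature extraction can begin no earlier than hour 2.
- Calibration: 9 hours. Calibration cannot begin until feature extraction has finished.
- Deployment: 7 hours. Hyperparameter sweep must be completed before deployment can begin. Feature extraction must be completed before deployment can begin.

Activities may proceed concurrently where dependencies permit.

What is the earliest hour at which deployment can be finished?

21

Feature extraction waits on its own release at hour 2, so it starts at hour 2 and finishes at 2 + 1 = hour 3.
Nothing blocks data ingestion, so it runs from hour 0 to hour 7.
Hyperparameter sweep needs all of data ingestion (finishes hour 7); feature extraction (finishes hour 3). That puts its earliest start at hour 7; it finishes at 7 + 7 = hour 14.
Deployment needs all of hyperparameter sweep (finishes hour 14); feature extraction (finishes hour 3). That puts its earliest start at hour 14; it finishes at 14 + 7 = hour 21.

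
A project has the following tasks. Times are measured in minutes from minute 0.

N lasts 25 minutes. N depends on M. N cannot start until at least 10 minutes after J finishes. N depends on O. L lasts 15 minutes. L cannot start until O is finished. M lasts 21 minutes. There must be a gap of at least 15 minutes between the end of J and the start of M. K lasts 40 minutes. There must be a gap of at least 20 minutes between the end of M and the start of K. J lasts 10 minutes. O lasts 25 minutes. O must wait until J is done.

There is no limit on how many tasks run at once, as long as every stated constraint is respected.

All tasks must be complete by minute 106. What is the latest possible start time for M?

K has no dependents, so it just needs to finish by minute 106. Starting by 106 − 40 = minute 66 achieves that.
Nothing follows N; the deadline of minute 106 is its only limit. It must start by 106 − 25 = minute 81.
M has several dependents: K (must start by minute 66, minus 20-minute gap → minute 46); N (must start by minute 81). The earliest of those limits is minute 46, so M must start by 46 − 21 = minute 25.

25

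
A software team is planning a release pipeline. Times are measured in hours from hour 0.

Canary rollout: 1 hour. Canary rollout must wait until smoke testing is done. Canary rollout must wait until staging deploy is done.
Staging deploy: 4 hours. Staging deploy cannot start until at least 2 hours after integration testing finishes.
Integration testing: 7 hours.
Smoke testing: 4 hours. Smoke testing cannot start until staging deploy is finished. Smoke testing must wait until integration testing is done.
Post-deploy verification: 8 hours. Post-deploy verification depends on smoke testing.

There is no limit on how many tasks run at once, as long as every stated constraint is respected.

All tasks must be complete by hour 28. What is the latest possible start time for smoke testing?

16

Canary rollout must finish by hour 28; it takes 1 hour, so it must start by 28 − 1 = hour 27.
To finish by hour 28, post-deploy verification (duration 8) must start no later than hour 20.
Smoke testing must finish in time for canary rollout (must start by hour 27); post-deploy verification (must start by hour 20). The tightest is hour 20, so smoke testing must start by 20 − 4 = hour 16.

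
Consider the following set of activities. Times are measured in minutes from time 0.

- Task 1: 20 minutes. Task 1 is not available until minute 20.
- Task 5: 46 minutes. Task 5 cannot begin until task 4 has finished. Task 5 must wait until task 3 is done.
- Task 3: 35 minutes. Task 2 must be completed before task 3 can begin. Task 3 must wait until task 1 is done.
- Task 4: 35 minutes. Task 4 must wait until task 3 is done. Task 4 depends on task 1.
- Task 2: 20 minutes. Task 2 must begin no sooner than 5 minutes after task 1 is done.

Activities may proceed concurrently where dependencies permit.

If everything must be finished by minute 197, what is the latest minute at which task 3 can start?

81

Nothing follows task 5; the deadline of minute 197 is its only limit. It must start by 197 − 46 = minute 151.
Since task 5 (must start by minute 151) depends on it, task 4 must finish by minute 151. Backing off its 35-minute duration gives a latest start of minute 116.
Task 3 has several dependents: task 4 (must start by minute 116); task 5 (must start by minute 151). The earliest of those limits is minute 116, so task 3 must start by 116 − 35 = minute 81.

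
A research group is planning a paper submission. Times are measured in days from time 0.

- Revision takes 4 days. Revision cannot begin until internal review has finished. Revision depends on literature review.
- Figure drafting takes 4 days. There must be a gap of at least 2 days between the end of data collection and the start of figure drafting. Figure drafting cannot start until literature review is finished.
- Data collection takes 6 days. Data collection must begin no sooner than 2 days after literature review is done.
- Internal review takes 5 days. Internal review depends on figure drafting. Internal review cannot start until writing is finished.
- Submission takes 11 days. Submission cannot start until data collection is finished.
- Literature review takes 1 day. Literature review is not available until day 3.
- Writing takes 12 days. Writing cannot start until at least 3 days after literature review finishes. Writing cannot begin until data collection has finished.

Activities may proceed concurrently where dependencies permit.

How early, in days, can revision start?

Literature review waits on its own release at day 3, so it starts at day 3 and finishes at 3 + 1 = day 4.
Data collection cannot begin until literature review (finishes day 4, plus 2-day gap → day 6). It runs from day 6 to 6 + 6 = day 12.
Writing has to wait for literature review (finishes day 4, plus 3-day gap → day 7); data collection (finishes day 12). The latest of these is day 12, so writing runs day 12 to 12 + 12 = day 24.
For figure drafting: data collection (finishes day 12, plus 2-day gap → day 14); literature review (finishes day 4). Taking the maximum gives a start of day 14, and it finishes at 14 + 4 = day 18.
For internal review: figure drafting (finishes day 18); writing (finishes day 24). Taking the maximum gives a start of day 24, and it finishes at 24 + 5 = day 29.
Revision waits on internal review (finishes day 29); literature review (finishes day 4). The latest of these is day 29, which is the earliest revision can start.

29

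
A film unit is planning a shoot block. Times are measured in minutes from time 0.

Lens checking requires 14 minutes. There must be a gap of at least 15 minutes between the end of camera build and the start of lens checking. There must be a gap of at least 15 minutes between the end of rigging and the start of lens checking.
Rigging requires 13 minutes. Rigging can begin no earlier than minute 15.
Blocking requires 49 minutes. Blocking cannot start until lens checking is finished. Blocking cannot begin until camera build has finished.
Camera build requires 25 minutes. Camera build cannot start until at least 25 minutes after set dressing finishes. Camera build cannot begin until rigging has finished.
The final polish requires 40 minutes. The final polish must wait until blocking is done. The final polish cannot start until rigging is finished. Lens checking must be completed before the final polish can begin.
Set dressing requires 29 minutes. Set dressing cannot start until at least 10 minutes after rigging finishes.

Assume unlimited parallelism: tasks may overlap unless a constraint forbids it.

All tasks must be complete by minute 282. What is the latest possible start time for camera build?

139

Nothing follows the final polish; the deadline of minute 282 is its only limit. It must start by 282 − 40 = minute 242.
Blocking has to be done before the final polish (must start by minute 242). That means finishing by minute 242, i.e. starting by 242 − 49 = minute 193.
Lens checking has several dependents: blocking (must start by minute 193); the final polish (must start by minute 242). The earliest of those limits is minute 193, so lens checking must start by 193 − 14 = minute 179.
Camera build feeds lens checking (must start by minute 179, minus 15-minute gap → minute 164); blocking (must start by minute 193). Taking the minimum, camera build must finish by minute 164 and start by 164 − 25 = minute 139.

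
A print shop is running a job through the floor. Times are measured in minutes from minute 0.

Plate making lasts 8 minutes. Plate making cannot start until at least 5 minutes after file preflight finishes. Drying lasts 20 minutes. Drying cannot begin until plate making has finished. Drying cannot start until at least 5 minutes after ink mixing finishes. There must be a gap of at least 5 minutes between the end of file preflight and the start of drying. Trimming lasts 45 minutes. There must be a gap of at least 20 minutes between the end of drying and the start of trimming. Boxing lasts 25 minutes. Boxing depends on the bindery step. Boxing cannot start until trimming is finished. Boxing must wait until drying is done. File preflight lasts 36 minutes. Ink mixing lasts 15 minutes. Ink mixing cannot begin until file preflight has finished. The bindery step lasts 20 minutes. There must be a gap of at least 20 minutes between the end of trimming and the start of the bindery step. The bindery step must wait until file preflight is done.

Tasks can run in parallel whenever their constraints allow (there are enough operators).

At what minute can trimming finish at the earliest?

141

File preflight can start immediately at minute 0; it finishes at minute 36.
Ink mixing waits on file preflight (finishes minute 36), so it starts at minute 36 and finishes at 36 + 15 = minute 51.
Plate making waits on file preflight (finishes minute 36, plus 5-minute gap → minute 41), so it starts at minute 41 and finishes at 41 + 8 = minute 49.
For drying: plate making (finishes minute 49); ink mixing (finishes minute 51, plus 5-minute gap → minute 56); file preflight (finishes minute 36, plus 5-minute gap → minute 41). Taking the maximum gives a start of minute 56, and it finishes at 56 + 20 = minute 76.
Trimming waits on drying (finishes minute 76, plus 20-minute gap → minute 96), so it starts at minute 96 and finishes at 96 + 45 = minute 141.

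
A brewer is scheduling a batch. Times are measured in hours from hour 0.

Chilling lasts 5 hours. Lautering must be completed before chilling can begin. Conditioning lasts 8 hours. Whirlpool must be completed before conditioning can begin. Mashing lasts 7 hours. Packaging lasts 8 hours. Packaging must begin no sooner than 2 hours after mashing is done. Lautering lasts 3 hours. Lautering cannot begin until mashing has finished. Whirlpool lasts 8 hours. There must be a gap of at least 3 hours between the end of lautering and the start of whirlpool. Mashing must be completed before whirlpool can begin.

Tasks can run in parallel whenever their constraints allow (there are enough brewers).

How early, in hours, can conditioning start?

Mashing can start immediately at hour 0; it finishes at hour 7.
Lautering cannot begin until mashing (finishes hour 7). It runs from hour 7 to 7 + 3 = hour 10.
Whirlpool has to wait for lautering (finishes hour 10, plus 3-hour gap → hour 13); mashing (finishes hour 7). The latest of these is hour 13, so whirlpool runs hour 13 to 13 + 8 = hour 21.
Conditioning waits on whirlpool (finishes hour 21), so the earliest it can start is hour 21.

21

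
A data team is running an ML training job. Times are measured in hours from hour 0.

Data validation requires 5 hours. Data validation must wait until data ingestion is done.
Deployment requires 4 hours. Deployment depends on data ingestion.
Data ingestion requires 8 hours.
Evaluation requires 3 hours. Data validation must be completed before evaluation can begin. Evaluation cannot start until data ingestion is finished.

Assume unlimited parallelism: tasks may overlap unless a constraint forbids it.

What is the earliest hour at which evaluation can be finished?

16

Nothing blocks data ingestion, so it runs from hour 0 to hour 8.
Data validation waits on data ingestion (finishes hour 8), so it starts at hour 8 and finishes at 8 + 5 = hour 13.
Evaluation needs all of data validation (finishes hour 13); data ingestion (finishes hour 8). That puts its earliest start at hour 13; it finishes at 13 + 3 = hour 16.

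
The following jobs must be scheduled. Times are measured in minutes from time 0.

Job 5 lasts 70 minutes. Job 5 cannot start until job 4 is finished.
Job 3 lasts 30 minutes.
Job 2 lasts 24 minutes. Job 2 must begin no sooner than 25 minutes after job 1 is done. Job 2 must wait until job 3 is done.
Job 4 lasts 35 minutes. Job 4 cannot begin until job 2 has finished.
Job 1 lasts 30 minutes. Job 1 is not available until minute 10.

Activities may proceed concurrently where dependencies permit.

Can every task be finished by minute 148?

Job 3 can start immediately at minute 0; it finishes at minute 30.
Job 1 cannot begin until its own release at minute 10. It runs from minute 10 to 10 + 30 = minute 40.
For job 2: job 1 (finishes minute 40, plus 25-minute gap → minute 65); job 3 (finishes minute 30). Taking the maximum gives a start of minute 65, and it finishes at 65 + 24 = minute 89.
Job 4 cannot begin until job 2 (finishes minute 89). It runs from minute 89 to 89 + 35 = minute 124.
After job 4 (finishes minute 124), job 5 can start at minute 124 and finishes at minute 194.
The earliest everything can be done is minute 194, which is after the deadline of 148, so it is not possible.

No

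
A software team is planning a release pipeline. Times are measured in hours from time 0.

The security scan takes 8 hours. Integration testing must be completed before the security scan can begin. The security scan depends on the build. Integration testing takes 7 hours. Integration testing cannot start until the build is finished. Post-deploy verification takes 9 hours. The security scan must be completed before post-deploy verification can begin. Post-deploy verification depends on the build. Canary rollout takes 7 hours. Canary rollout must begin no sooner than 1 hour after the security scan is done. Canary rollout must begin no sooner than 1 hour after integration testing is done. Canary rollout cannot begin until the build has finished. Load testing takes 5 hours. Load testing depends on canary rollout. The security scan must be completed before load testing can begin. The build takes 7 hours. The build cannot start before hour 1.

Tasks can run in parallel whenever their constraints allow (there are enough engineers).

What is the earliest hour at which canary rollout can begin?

The build cannot begin until its own release at hour 1. It runs from hour 1 to 1 + 7 = hour 8.
Integration testing cannot begin until the build (finishes hour 8). It runs from hour 8 to 8 + 7 = hour 15.
For the security scan: integration testing (finishes hour 15); the build (finishes hour 8). Taking the maximum gives a start of hour 15, and it finishes at 15 + 8 = hour 23.
Canary rollout waits on the security scan (finishes hour 23, plus 1-hour gap → hour 24); integration testing (finishes hour 15, plus 1-hour gap → hour 16); the build (finishes hour 8). The latest of these is hour 24, which is the earliest canary rollout can start.

24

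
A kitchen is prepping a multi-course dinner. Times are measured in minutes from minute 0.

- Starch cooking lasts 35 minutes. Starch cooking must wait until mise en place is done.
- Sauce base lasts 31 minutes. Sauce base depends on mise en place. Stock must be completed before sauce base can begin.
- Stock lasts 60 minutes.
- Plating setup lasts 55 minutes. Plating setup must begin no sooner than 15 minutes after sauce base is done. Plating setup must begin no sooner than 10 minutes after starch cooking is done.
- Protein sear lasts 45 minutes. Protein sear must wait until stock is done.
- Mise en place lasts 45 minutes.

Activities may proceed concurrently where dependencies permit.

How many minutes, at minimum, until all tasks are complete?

Stock has no prerequisites, so it starts at minute 0 and finishes at minute 60.
After stock (finishes minute 60), protein sear can start at minute 60 and finishes at minute 105.
Mise en place has no prerequisites, so it starts at minute 0 and finishes at minute 45.
Starch cooking cannot begin until mise en place (finishes minute 45). It runs from minute 45 to 45 + 35 = minute 80.
Sauce base has to wait for mise en place (finishes minute 45); stock (finishes minute 60). The latest of these is minute 60, so sauce base runs minute 60 to 60 + 31 = minute 91.
Plating setup has to wait for sauce base (finishes minute 91, plus 15-minute gap → minute 106); starch cooking (finishes minute 80, plus 10-minute gap → minute 90). The latest of these is minute 106, so plating setup runs minute 106 to 106 + 55 = minute 161.
All tasks are finished once the last one completes. Finish times: Mise en place at 45, Stock at 60, Sauce base at 91, Protein sear at 105, Starch cooking at 80, Plating setup at 161. The latest is minute 161.

161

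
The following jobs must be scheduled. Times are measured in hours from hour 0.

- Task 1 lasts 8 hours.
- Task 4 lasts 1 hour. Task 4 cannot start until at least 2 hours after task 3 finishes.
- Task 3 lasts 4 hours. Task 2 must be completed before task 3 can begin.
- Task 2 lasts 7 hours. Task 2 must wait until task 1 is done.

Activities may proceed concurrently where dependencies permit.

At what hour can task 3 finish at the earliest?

Nothing blocks task 1, so it runs from hour 0 to hour 8.
Task 2 waits on task 1 (finishes hour 8), so it starts at hour 8 and finishes at 8 + 7 = hour 15.
Task 3 cannot begin until task 2 (finishes hour 15). It runs from hour 15 to 15 + 4 = hour 19.

19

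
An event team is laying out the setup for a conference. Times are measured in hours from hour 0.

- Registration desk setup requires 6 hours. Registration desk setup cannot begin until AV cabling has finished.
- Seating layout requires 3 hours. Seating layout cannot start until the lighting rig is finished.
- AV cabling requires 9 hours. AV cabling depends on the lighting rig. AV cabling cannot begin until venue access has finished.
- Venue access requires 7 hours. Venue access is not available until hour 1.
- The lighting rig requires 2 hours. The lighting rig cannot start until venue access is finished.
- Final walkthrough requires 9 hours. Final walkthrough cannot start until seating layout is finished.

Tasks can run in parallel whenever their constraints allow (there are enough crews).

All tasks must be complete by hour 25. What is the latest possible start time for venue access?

Registration desk setup must finish by hour 25; it takes 6 hours, so it must start by 25 − 6 = hour 19.
AV cabling feeds into registration desk setup (must start by hour 19); so AV cabling must finish by hour 19 and therefore start by hour 10.
Final walkthrough has no dependents, so it just needs to finish by hour 25. Starting by 25 − 9 = hour 16 achieves that.
Since final walkthrough (must start by hour 16) depends on it, seating layout must finish by hour 16. Backing off its 3-hour duration gives a latest start of hour 13.
The lighting rig feeds AV cabling (must start by hour 10); seating layout (must start by hour 13). Taking the minimum, the lighting rig must finish by hour 10 and start by 10 − 2 = hour 8.
For venue access: the lighting rig (must start by hour 8); AV cabling (must start by hour 10). The most restrictive is hour 8; with a 7-hour duration, venue access must start by hour 1.

1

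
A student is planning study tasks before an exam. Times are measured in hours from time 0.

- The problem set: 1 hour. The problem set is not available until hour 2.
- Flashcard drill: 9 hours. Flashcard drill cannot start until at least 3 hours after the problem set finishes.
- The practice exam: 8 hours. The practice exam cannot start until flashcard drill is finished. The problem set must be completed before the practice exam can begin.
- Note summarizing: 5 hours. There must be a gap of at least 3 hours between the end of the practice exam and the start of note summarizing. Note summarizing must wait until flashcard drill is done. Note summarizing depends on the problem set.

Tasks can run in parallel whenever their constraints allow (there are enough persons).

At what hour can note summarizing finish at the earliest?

31

After its own release at hour 2, the problem set can start at hour 2 and finishes at hour 3.
After the problem set (finishes hour 3, plus 3-hour gap → hour 6), flashcard drill can start at hour 6 and finishes at hour 15.
For the practice exam: flashcard drill (finishes hour 15); the problem set (finishes hour 3). Taking the maximum gives a start of hour 15, and it finishes at 15 + 8 = hour 23.
Note summarizing cannot start until the practice exam (finishes hour 23, plus 3-hour gap → hour 26); flashcard drill (finishes hour 15); the problem set (finishes hour 3). The controlling bound is hour 26, so note summarizing finishes at 26 + 5 = hour 31.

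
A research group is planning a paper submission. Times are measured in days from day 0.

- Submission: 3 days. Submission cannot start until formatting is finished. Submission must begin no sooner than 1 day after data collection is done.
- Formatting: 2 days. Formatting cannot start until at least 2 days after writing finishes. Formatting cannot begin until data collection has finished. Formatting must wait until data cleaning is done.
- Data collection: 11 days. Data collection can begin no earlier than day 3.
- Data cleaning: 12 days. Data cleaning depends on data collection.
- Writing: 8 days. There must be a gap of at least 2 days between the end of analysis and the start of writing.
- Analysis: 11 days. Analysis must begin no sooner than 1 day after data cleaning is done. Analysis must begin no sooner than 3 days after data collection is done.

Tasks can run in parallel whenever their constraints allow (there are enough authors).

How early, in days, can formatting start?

50

Data collection waits on its own release at day 3, so it starts at day 3 and finishes at 3 + 11 = day 14.
Data cleaning cannot begin until data collection (finishes day 14). It runs from day 14 to 14 + 12 = day 26.
For analysis: data cleaning (finishes day 26, plus 1-day gap → day 27); data collection (finishes day 14, plus 3-day gap → day 17). Taking the maximum gives a start of day 27, and it finishes at 27 + 11 = day 38.
Writing waits on analysis (finishes day 38, plus 2-day gap → day 40), so it starts at day 40 and finishes at 40 + 8 = day 48.
Formatting waits on writing (finishes day 48, plus 2-day gap → day 50); data collection (finishes day 14); data cleaning (finishes day 26). The latest of these is day 50, which is the earliest formatting can start.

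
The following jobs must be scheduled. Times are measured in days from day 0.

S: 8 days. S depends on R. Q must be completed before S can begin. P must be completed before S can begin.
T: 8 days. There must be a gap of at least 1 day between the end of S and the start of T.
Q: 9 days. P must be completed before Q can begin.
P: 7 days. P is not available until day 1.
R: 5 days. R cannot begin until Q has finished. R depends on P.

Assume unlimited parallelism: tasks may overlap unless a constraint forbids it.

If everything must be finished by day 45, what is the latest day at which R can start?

23

To finish by day 45, T (duration 8) must start no later than day 37.
S must finish before T (must start by day 37, minus 1-day gap → day 36). With an 8-day duration, S must start by 36 − 8 = day 28.
R feeds into S (must start by day 28); so R must finish by day 28 and therefore start by day 23.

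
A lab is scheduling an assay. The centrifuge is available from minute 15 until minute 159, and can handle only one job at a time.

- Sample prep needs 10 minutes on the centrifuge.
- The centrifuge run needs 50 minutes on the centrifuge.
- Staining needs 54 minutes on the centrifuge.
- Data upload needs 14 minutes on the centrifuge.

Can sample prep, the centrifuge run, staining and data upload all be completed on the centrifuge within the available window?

The centrifuge window is 159 − 15 = 144 minutes.
Running back to back, the jobs need 10 + 50 + 54 + 14 = 128 minutes on the centrifuge.
Since 128 ≤ 144, they fit within the window.

Yes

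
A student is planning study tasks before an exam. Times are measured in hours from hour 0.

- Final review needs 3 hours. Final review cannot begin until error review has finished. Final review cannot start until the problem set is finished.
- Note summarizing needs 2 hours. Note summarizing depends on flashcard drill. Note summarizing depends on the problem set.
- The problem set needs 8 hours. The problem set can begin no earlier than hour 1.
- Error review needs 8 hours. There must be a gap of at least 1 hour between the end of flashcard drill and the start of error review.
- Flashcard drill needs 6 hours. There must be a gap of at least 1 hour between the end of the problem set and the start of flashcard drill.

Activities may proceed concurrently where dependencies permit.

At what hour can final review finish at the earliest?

The problem set cannot begin until its own release at hour 1. It runs from hour 1 to 1 + 8 = hour 9.
After the problem set (finishes hour 9, plus 1-hour gap → hour 10), flashcard drill can start at hour 10 and finishes at hour 16.
After flashcard drill (finishes hour 16, plus 1-hour gap → hour 17), error review can start at hour 17 and finishes at hour 25.
Final review needs all of error review (finishes hour 25); the problem set (finishes hour 9). That puts its earliest start at hour 25; it finishes at 25 + 3 = hour 28.

28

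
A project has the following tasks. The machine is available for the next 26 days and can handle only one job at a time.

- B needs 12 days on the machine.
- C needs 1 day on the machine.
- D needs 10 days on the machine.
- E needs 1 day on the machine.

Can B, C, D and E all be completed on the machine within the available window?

Yes

Running back to back, the jobs need 12 + 1 + 10 + 1 = 24 days on the machine.
Since 24 ≤ 26, they fit within the window.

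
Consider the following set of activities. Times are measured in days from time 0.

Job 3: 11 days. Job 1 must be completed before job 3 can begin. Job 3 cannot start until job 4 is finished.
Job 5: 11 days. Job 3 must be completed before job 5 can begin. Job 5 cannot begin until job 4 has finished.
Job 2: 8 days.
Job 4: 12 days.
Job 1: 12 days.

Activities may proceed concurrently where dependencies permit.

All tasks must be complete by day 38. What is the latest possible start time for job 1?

4

To finish by day 38, job 5 (duration 11) must start no later than day 27.
Job 3 has to be done before job 5 (must start by day 27). That means finishing by day 27, i.e. starting by 27 − 11 = day 16.
Job 1 feeds into job 3 (must start by day 16); so job 1 must finish by day 16 and therefore start by day 4.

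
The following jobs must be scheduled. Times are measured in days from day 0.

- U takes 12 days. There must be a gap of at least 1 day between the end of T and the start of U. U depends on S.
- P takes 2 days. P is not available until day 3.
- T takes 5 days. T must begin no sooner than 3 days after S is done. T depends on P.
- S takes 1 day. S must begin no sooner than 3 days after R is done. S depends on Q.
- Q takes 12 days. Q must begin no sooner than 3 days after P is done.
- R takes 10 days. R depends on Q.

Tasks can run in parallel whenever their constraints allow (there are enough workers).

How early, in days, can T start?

37

P cannot begin until its own release at day 3. It runs from day 3 to 3 + 2 = day 5.
Q waits on P (finishes day 5, plus 3-day gap → day 8), so it starts at day 8 and finishes at 8 + 12 = day 20.
R waits on Q (finishes day 20), so it starts at day 20 and finishes at 20 + 10 = day 30.
S cannot start until R (finishes day 30, plus 3-day gap → day 33); Q (finishes day 20). The controlling bound is day 33, so S finishes at 33 + 1 = day 34.
T waits on S (finishes day 34, plus 3-day gap → day 37); P (finishes day 5). The latest of these is day 37, which is the earliest T can start.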